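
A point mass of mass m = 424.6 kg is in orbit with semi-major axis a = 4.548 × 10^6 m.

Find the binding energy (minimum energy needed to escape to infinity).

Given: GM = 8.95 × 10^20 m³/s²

Total orbital energy is E = −GMm/(2a); binding energy is E_bind = −E = GMm/(2a).
E_bind = 8.95e+20 · 424.6 / (2 · 4.548e+06) J ≈ 4.178e+16 J = 41.78 PJ.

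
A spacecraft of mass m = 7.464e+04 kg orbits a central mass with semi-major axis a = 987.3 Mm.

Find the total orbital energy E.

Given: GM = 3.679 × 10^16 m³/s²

Convert to SI: a = 987.3 Mm = 9.873e+08 m.
E = −GMm / (2a).
E = −3.679e+16 · 7.464e+04 / (2 · 9.873e+08) J ≈ -1.391e+12 J = -1.391 TJ.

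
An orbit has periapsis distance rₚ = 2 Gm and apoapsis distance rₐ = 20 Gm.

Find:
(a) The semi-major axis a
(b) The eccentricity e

Convert to SI: rₚ = 2 Gm = 2e+09 m; rₐ = 20 Gm = 2e+10 m.
(a) a = (rₚ + rₐ) / 2 = (2e+09 + 2e+10) / 2 ≈ 1.1e+10 m = 11 Gm.
(b) e = (rₐ − rₚ) / (rₐ + rₚ) = (2e+10 − 2e+09) / (2e+10 + 2e+09) ≈ 0.8182.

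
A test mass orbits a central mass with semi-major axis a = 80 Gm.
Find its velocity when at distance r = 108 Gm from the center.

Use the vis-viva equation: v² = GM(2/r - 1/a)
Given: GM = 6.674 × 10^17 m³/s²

Convert to SI: a = 80 Gm = 8e+10 m; r = 108 Gm = 1.08e+11 m.
Vis-viva: v = √(GM · (2/r − 1/a)).
2/r − 1/a = 2/1.08e+11 − 1/8e+10 = 6.01852e-12 m⁻¹.
v = √(6.674e+17 · 6.01852e-12) m/s ≈ 2004 m/s = 2.004 km/s.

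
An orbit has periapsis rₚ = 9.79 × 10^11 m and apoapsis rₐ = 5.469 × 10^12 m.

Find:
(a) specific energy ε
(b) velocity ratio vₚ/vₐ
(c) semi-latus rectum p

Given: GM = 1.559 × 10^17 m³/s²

(a) With a = (rₚ + rₐ)/2 = 3.224e+12 m, ε = −GM/(2a) = −1.559e+17/(2 · 3.224e+12) J/kg ≈ -2.418e+04 J/kg
(b) Conservation of angular momentum (rₚvₚ = rₐvₐ) gives vₚ/vₐ = rₐ/rₚ = 5.469e+12/9.79e+11 ≈ 5.586
(c) From a = (rₚ + rₐ)/2 = 3.224e+12 m and e = (rₐ − rₚ)/(rₐ + rₚ) = 0.69634, p = a(1 − e²) = 3.224e+12 · (1 − (0.69634)²) ≈ 1.661e+12 m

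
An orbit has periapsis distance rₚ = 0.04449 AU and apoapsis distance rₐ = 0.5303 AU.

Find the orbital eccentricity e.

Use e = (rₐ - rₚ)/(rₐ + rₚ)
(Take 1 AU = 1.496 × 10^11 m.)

Convert to SI: rₚ = 0.04449 AU = 6.6557e+09 m; rₐ = 0.5303 AU = 7.93329e+10 m.
e = (rₐ − rₚ) / (rₐ + rₚ).
e = (7.93329e+10 − 6.6557e+09) / (7.93329e+10 + 6.6557e+09) = 7.26772e+10 / 8.59886e+10 ≈ 0.8452.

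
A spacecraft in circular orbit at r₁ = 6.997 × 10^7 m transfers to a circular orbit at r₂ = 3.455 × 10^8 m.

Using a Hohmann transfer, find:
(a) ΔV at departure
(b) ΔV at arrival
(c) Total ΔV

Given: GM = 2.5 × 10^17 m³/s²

Transfer semi-major axis: a_t = (r₁ + r₂)/2 = (6.997e+07 + 3.455e+08)/2 = 2.07735e+08 m.
Circular speeds: v₁ = √(GM/r₁) = 59774.2 m/s, v₂ = √(GM/r₂) = 26899.6 m/s.
Transfer speeds (vis-viva v² = GM(2/r − 1/a_t)): v₁ᵗ = 77087.4 m/s, v₂ᵗ = 15611.6 m/s.
(a) ΔV₁ = |v₁ᵗ − v₁| ≈ 1.731e+04 m/s = 17.31 km/s.
(b) ΔV₂ = |v₂ − v₂ᵗ| ≈ 1.129e+04 m/s = 11.29 km/s.
(c) ΔV_total = ΔV₁ + ΔV₂ ≈ 2.86e+04 m/s = 28.6 km/s.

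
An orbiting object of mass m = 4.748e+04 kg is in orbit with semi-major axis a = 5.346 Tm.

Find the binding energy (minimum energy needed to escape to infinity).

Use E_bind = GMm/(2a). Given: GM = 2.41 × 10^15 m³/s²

Convert to SI: a = 5.346 Tm = 5.346e+12 m.
Total orbital energy is E = −GMm/(2a); binding energy is E_bind = −E = GMm/(2a).
E_bind = 2.41e+15 · 4.748e+04 / (2 · 5.346e+12) J ≈ 1.07e+07 J = 10.7 MJ.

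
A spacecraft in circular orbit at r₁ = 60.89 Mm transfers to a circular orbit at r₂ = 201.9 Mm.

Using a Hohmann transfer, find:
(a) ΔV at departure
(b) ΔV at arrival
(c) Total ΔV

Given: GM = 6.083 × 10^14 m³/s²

Convert to SI: r₁ = 60.89 Mm = 6.089e+07 m; r₂ = 201.9 Mm = 2.019e+08 m.
Transfer semi-major axis: a_t = (r₁ + r₂)/2 = (6.089e+07 + 2.019e+08)/2 = 1.31395e+08 m.
Circular speeds: v₁ = √(GM/r₁) = 3160.72 m/s, v₂ = √(GM/r₂) = 1735.76 m/s.
Transfer speeds (vis-viva v² = GM(2/r − 1/a_t)): v₁ᵗ = 3918 m/s, v₂ᵗ = 1181.61 m/s.
(a) ΔV₁ = |v₁ᵗ − v₁| ≈ 757.3 m/s = 757.3 m/s.
(b) ΔV₂ = |v₂ − v₂ᵗ| ≈ 554.2 m/s = 554.2 m/s.
(c) ΔV_total = ΔV₁ + ΔV₂ ≈ 1311 m/s = 1.311 km/s.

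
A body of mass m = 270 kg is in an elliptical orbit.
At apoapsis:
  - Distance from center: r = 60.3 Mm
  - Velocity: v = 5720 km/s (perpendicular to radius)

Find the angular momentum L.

Convert to SI: r = 60.3 Mm = 6.03e+07 m; v = 5720 km/s = 5.72e+06 m/s.
Since v is perpendicular to r, L = m · v · r.
L = 270 · 5.72e+06 · 6.03e+07 kg·m²/s ≈ 9.313e+16 kg·m²/s.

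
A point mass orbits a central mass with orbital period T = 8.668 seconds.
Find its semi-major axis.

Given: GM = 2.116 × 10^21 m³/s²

Invert Kepler's third law: a = (GM · T² / (4π²))^(1/3).
Substituting T = 8.668 s and GM = 2.116e+21 m³/s²:
a = (2.116e+21 · (8.668)² / (4π²))^(1/3) m
a ≈ 1.591e+07 m = 15.91 Mm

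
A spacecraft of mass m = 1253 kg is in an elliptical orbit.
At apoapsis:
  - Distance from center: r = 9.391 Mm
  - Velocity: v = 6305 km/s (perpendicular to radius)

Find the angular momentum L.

Convert to SI: r = 9.391 Mm = 9.391e+06 m; v = 6305 km/s = 6.305e+06 m/s.
Since v is perpendicular to r, L = m · v · r.
L = 1253 · 6.305e+06 · 9.391e+06 kg·m²/s ≈ 7.419e+16 kg·m²/s.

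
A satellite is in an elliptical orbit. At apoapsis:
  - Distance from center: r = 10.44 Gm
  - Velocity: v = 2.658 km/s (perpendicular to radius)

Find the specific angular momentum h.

Convert to SI: r = 10.44 Gm = 1.044e+10 m; v = 2.658 km/s = 2658 m/s.
With v perpendicular to r, h = r · v.
h = 1.044e+10 · 2658 m²/s ≈ 2.775e+13 m²/s.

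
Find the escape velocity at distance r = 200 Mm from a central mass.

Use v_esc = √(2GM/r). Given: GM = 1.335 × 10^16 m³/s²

Convert to SI: r = 200 Mm = 2e+08 m.
Escape velocity comes from setting total energy to zero: ½v² − GM/r = 0 ⇒ v_esc = √(2GM / r).
v_esc = √(2 · 1.335e+16 / 2e+08) m/s ≈ 1.155e+04 m/s = 11.55 km/s.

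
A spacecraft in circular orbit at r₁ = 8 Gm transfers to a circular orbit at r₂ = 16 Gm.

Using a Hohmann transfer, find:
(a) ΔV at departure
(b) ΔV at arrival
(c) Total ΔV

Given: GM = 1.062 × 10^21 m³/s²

Convert to SI: r₁ = 8 Gm = 8e+09 m; r₂ = 16 Gm = 1.6e+10 m.
Transfer semi-major axis: a_t = (r₁ + r₂)/2 = (8e+09 + 1.6e+10)/2 = 1.2e+10 m.
Circular speeds: v₁ = √(GM/r₁) = 364349 m/s, v₂ = √(GM/r₂) = 257633 m/s.
Transfer speeds (vis-viva v² = GM(2/r − 1/a_t)): v₁ᵗ = 420714 m/s, v₂ᵗ = 210357 m/s.
(a) ΔV₁ = |v₁ᵗ − v₁| ≈ 5.636e+04 m/s = 56.36 km/s.
(b) ΔV₂ = |v₂ − v₂ᵗ| ≈ 4.728e+04 m/s = 47.28 km/s.
(c) ΔV_total = ΔV₁ + ΔV₂ ≈ 1.036e+05 m/s = 103.6 km/s.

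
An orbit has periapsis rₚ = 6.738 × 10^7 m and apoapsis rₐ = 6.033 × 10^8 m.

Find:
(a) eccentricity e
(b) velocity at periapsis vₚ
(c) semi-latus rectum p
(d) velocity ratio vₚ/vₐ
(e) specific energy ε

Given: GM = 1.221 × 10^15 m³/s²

(a) e = (rₐ − rₚ)/(rₐ + rₚ) = (6.033e+08 − 6.738e+07)/(6.033e+08 + 6.738e+07) ≈ 0.7991
(b) With a = (rₚ + rₐ)/2 = 3.3534e+08 m, vₚ = √(GM (2/rₚ − 1/a)) = √(1.221e+15 · (2/6.738e+07 − 1/3.3534e+08)) m/s ≈ 5710 m/s
(c) From a = (rₚ + rₐ)/2 = 3.3534e+08 m and e = (rₐ − rₚ)/(rₐ + rₚ) = 0.79907, p = a(1 − e²) = 3.3534e+08 · (1 − (0.79907)²) ≈ 1.212e+08 m
(d) Conservation of angular momentum (rₚvₚ = rₐvₐ) gives vₚ/vₐ = rₐ/rₚ = 6.033e+08/6.738e+07 ≈ 8.954
(e) With a = (rₚ + rₐ)/2 = 3.3534e+08 m, ε = −GM/(2a) = −1.221e+15/(2 · 3.3534e+08) J/kg ≈ -1.821e+06 J/kg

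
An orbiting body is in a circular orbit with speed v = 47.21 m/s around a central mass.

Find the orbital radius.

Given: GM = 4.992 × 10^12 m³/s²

For a circular orbit, v² = GM / r, so r = GM / v².
r = 4.992e+12 / (47.21)² m ≈ 2.24e+09 m = 2.24 Gm.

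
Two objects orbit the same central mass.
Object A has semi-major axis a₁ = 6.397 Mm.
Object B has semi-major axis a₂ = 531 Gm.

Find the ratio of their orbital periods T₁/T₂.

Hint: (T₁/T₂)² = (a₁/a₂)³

Convert to SI: a₁ = 6.397 Mm = 6.397e+06 m; a₂ = 531 Gm = 5.31e+11 m.
From Kepler's third law, (T₁/T₂)² = (a₁/a₂)³, so T₁/T₂ = (a₁/a₂)^(3/2).
a₁/a₂ = 6.397e+06 / 5.31e+11 = 1.20471e-05.
T₁/T₂ = (1.20471e-05)^(3/2) ≈ 4.181e-08.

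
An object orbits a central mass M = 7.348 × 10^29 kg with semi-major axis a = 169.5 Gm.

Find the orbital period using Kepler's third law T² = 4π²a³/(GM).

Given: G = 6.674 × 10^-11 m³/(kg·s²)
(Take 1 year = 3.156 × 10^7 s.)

Convert to SI: a = 169.5 Gm = 1.695e+11 m.
GM = G · M = 6.674e-11 · 7.348e+29 = 4.90406e+19 m³/s².
Kepler's third law: T = 2π √(a³ / GM).
Substituting a = 1.695e+11 m and GM = 4.90406e+19 m³/s²:
T = 2π √((1.695e+11)³ / 4.90406e+19) s
T ≈ 6.261e+07 s = 1.984 years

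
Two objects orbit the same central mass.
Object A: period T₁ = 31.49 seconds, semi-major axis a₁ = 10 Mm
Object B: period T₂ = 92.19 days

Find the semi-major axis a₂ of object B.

Convert to SI: a₁ = 10 Mm = 1e+07 m; T₂ = 92.19 days = 7.96522e+06 s.
Kepler's third law: (T₁/T₂)² = (a₁/a₂)³ ⇒ a₂ = a₁ · (T₂/T₁)^(2/3).
T₂/T₁ = 7.96522e+06 / 31.49 = 252944.
a₂ = 1e+07 · (252944)^(2/3) m ≈ 4e+10 m = 40 Gm.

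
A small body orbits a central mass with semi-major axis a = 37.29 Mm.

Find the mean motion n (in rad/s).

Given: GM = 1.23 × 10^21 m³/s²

Convert to SI: a = 37.29 Mm = 3.729e+07 m.
n = √(GM / a³).
n = √(1.23e+21 / (3.729e+07)³) rad/s ≈ 0.154 rad/s.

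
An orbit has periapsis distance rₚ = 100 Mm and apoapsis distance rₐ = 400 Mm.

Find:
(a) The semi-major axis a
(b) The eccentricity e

Convert to SI: rₚ = 100 Mm = 1e+08 m; rₐ = 400 Mm = 4e+08 m.
(a) a = (rₚ + rₐ) / 2 = (1e+08 + 4e+08) / 2 ≈ 2.5e+08 m = 250 Mm.
(b) e = (rₐ − rₚ) / (rₐ + rₚ) = (4e+08 − 1e+08) / (4e+08 + 1e+08) ≈ 0.6.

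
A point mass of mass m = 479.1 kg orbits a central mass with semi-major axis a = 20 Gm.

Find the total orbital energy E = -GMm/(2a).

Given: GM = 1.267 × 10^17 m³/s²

Convert to SI: a = 20 Gm = 2e+10 m.
E = −GMm / (2a).
E = −1.267e+17 · 479.1 / (2 · 2e+10) J ≈ -1.518e+09 J = -1.518 GJ.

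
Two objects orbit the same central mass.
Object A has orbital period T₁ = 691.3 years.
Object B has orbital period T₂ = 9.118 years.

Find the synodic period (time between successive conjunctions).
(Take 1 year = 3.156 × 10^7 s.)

Convert to SI: T₁ = 691.3 years = 2.18174e+10 s; T₂ = 9.118 years = 2.87764e+08 s.
T_syn = |T₁ · T₂ / (T₁ − T₂)|.
T_syn = |2.18174e+10 · 2.87764e+08 / (2.18174e+10 − 2.87764e+08)| s ≈ 2.916e+08 s = 9.24 years.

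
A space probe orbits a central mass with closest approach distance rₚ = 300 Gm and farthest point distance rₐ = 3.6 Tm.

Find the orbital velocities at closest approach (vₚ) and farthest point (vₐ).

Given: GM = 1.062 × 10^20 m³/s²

Convert to SI: rₚ = 300 Gm = 3e+11 m; rₐ = 3.6 Tm = 3.6e+12 m.
Use the vis-viva equation v² = GM(2/r − 1/a) with a = (rₚ + rₐ)/2 = (3e+11 + 3.6e+12)/2 = 1.95e+12 m.
vₚ = √(GM · (2/rₚ − 1/a)) = √(1.062e+20 · (2/3e+11 − 1/1.95e+12)) m/s ≈ 2.556e+04 m/s = 25.56 km/s.
vₐ = √(GM · (2/rₐ − 1/a)) = √(1.062e+20 · (2/3.6e+12 − 1/1.95e+12)) m/s ≈ 2130 m/s = 2.13 km/s.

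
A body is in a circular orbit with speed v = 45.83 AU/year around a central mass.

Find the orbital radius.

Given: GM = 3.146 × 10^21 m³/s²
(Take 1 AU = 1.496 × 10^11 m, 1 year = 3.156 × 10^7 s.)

Convert to SI: v = 45.83 AU/year = 217242 m/s.
For a circular orbit, v² = GM / r, so r = GM / v².
r = 3.146e+21 / (217242)² m ≈ 6.666e+10 m = 0.4456 AU.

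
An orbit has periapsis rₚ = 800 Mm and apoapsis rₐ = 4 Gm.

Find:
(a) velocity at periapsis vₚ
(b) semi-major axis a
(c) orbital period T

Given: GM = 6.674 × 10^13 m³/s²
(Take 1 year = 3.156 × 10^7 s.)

Convert to SI: rₚ = 800 Mm = 8e+08 m; rₐ = 4 Gm = 4e+09 m.
(a) With a = (rₚ + rₐ)/2 = 2.4e+09 m, vₚ = √(GM (2/rₚ − 1/a)) = √(6.674e+13 · (2/8e+08 − 1/2.4e+09)) m/s ≈ 372.9 m/s
(b) a = (rₚ + rₐ)/2 = (8e+08 + 4e+09)/2 ≈ 2.4e+09 m
(c) With a = (rₚ + rₐ)/2 = 2.4e+09 m, T = 2π √(a³/GM) = 2π √((2.4e+09)³/6.674e+13) s ≈ 9.043e+07 s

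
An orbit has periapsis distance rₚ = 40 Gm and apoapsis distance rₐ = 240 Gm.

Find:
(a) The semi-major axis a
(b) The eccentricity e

Convert to SI: rₚ = 40 Gm = 4e+10 m; rₐ = 240 Gm = 2.4e+11 m.
(a) a = (rₚ + rₐ) / 2 = (4e+10 + 2.4e+11) / 2 ≈ 1.4e+11 m = 140 Gm.
(b) e = (rₐ − rₚ) / (rₐ + rₚ) = (2.4e+11 − 4e+10) / (2.4e+11 + 4e+10) ≈ 0.7143.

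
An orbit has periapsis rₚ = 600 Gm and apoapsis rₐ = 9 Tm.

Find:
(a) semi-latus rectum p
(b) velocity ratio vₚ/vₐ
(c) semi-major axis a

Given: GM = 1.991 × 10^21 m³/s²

Convert to SI: rₚ = 600 Gm = 6e+11 m; rₐ = 9 Tm = 9e+12 m.
(a) From a = (rₚ + rₐ)/2 = 4.8e+12 m and e = (rₐ − rₚ)/(rₐ + rₚ) = 0.875, p = a(1 − e²) = 4.8e+12 · (1 − (0.875)²) ≈ 1.125e+12 m
(b) Conservation of angular momentum (rₚvₚ = rₐvₐ) gives vₚ/vₐ = rₐ/rₚ = 9e+12/6e+11 ≈ 15
(c) a = (rₚ + rₐ)/2 = (6e+11 + 9e+12)/2 ≈ 4.8e+12 m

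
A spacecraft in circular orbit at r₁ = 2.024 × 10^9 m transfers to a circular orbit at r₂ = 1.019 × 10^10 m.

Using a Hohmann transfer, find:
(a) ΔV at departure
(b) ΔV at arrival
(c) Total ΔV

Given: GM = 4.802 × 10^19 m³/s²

Transfer semi-major axis: a_t = (r₁ + r₂)/2 = (2.024e+09 + 1.019e+10)/2 = 6.107e+09 m.
Circular speeds: v₁ = √(GM/r₁) = 154030 m/s, v₂ = √(GM/r₂) = 68647.4 m/s.
Transfer speeds (vis-viva v² = GM(2/r − 1/a_t)): v₁ᵗ = 198966 m/s, v₂ᵗ = 39519.8 m/s.
(a) ΔV₁ = |v₁ᵗ − v₁| ≈ 4.494e+04 m/s = 44.94 km/s.
(b) ΔV₂ = |v₂ − v₂ᵗ| ≈ 2.913e+04 m/s = 29.13 km/s.
(c) ΔV_total = ΔV₁ + ΔV₂ ≈ 7.406e+04 m/s = 74.06 km/s.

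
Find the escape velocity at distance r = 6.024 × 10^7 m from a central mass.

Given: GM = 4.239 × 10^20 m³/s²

Escape velocity comes from setting total energy to zero: ½v² − GM/r = 0 ⇒ v_esc = √(2GM / r).
v_esc = √(2 · 4.239e+20 / 6.024e+07) m/s ≈ 3.751e+06 m/s = 3751 km/s.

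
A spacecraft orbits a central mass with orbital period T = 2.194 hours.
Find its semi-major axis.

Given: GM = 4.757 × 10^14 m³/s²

Convert to SI: T = 2.194 hours = 7898.4 s.
Invert Kepler's third law: a = (GM · T² / (4π²))^(1/3).
Substituting T = 7898.4 s and GM = 4.757e+14 m³/s²:
a = (4.757e+14 · (7898.4)² / (4π²))^(1/3) m
a ≈ 9.093e+06 m = 9.093 × 10^6 m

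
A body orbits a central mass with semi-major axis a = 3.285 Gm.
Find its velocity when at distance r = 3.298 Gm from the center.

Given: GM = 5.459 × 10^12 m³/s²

Convert to SI: a = 3.285 Gm = 3.285e+09 m; r = 3.298 Gm = 3.298e+09 m.
Vis-viva: v = √(GM · (2/r − 1/a)).
2/r − 1/a = 2/3.298e+09 − 1/3.285e+09 = 3.02014e-10 m⁻¹.
v = √(5.459e+12 · 3.02014e-10) m/s ≈ 40.6 m/s = 40.6 m/s.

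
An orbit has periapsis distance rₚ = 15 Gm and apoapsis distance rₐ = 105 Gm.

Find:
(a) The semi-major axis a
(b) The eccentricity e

Convert to SI: rₚ = 15 Gm = 1.5e+10 m; rₐ = 105 Gm = 1.05e+11 m.
(a) a = (rₚ + rₐ) / 2 = (1.5e+10 + 1.05e+11) / 2 ≈ 6e+10 m = 60 Gm.
(b) e = (rₐ − rₚ) / (rₐ + rₚ) = (1.05e+11 − 1.5e+10) / (1.05e+11 + 1.5e+10) ≈ 0.75.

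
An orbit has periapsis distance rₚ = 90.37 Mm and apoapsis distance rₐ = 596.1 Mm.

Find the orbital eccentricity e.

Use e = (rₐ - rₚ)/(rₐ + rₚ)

Convert to SI: rₚ = 90.37 Mm = 9.037e+07 m; rₐ = 596.1 Mm = 5.961e+08 m.
e = (rₐ − rₚ) / (rₐ + rₚ).
e = (5.961e+08 − 9.037e+07) / (5.961e+08 + 9.037e+07) = 5.0573e+08 / 6.8647e+08 ≈ 0.7367.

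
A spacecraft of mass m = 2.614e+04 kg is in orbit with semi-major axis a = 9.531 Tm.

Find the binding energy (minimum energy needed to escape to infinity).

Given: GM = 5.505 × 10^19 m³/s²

Convert to SI: a = 9.531 Tm = 9.531e+12 m.
Total orbital energy is E = −GMm/(2a); binding energy is E_bind = −E = GMm/(2a).
E_bind = 5.505e+19 · 2.614e+04 / (2 · 9.531e+12) J ≈ 7.549e+10 J = 75.49 GJ.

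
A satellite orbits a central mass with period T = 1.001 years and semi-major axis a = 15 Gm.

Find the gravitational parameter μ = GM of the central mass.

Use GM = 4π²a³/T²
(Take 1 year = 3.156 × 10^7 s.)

Convert to SI: T = 1.001 years = 3.15916e+07 s; a = 15 Gm = 1.5e+10 m.
GM = 4π² · a³ / T².
GM = 4π² · (1.5e+10)³ / (3.15916e+07)² m³/s² ≈ 1.335e+17 m³/s² = 1.335 × 10^17 m³/s².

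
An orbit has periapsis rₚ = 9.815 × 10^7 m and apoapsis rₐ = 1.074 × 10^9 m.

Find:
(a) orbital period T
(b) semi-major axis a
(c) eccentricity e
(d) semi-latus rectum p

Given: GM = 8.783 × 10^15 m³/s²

(a) With a = (rₚ + rₐ)/2 = 5.86075e+08 m, T = 2π √(a³/GM) = 2π √((5.86075e+08)³/8.783e+15) s ≈ 9.512e+05 s
(b) a = (rₚ + rₐ)/2 = (9.815e+07 + 1.074e+09)/2 ≈ 5.861e+08 m
(c) e = (rₐ − rₚ)/(rₐ + rₚ) = (1.074e+09 − 9.815e+07)/(1.074e+09 + 9.815e+07) ≈ 0.8325
(d) From a = (rₚ + rₐ)/2 = 5.86075e+08 m and e = (rₐ − rₚ)/(rₐ + rₚ) = 0.83253, p = a(1 − e²) = 5.86075e+08 · (1 − (0.83253)²) ≈ 1.799e+08 m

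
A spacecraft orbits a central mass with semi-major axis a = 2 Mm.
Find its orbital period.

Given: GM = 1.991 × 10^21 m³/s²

Convert to SI: a = 2 Mm = 2e+06 m.
Kepler's third law: T = 2π √(a³ / GM).
Substituting a = 2e+06 m and GM = 1.991e+21 m³/s²:
T = 2π √((2e+06)³ / 1.991e+21) s
T ≈ 0.3983 s = 0.3983 seconds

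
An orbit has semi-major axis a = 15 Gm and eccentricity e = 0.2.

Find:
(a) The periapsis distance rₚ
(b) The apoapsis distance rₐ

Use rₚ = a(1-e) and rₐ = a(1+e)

Convert to SI: a = 15 Gm = 1.5e+10 m.
(a) rₚ = a(1 − e) = 1.5e+10 · (1 − 0.2) = 1.5e+10 · 0.8 ≈ 1.2e+10 m = 12 Gm.
(b) rₐ = a(1 + e) = 1.5e+10 · (1 + 0.2) = 1.5e+10 · 1.2 ≈ 1.8e+10 m = 18 Gm.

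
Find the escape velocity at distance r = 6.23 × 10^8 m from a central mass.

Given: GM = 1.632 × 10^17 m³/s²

Escape velocity comes from setting total energy to zero: ½v² − GM/r = 0 ⇒ v_esc = √(2GM / r).
v_esc = √(2 · 1.632e+17 / 6.23e+08) m/s ≈ 2.289e+04 m/s = 22.89 km/s.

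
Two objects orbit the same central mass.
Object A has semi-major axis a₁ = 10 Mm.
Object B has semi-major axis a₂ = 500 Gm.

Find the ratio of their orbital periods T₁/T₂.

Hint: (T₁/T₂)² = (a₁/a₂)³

Convert to SI: a₁ = 10 Mm = 1e+07 m; a₂ = 500 Gm = 5e+11 m.
From Kepler's third law, (T₁/T₂)² = (a₁/a₂)³, so T₁/T₂ = (a₁/a₂)^(3/2).
a₁/a₂ = 1e+07 / 5e+11 = 2e-05.
T₁/T₂ = (2e-05)^(3/2) ≈ 8.944e-08.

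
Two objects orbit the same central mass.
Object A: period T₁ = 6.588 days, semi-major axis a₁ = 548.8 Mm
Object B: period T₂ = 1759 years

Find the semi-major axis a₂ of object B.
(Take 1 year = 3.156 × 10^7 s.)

Convert to SI: T₁ = 6.588 days = 569203 s; a₁ = 548.8 Mm = 5.488e+08 m; T₂ = 1759 years = 5.5514e+10 s.
Kepler's third law: (T₁/T₂)² = (a₁/a₂)³ ⇒ a₂ = a₁ · (T₂/T₁)^(2/3).
T₂/T₁ = 5.5514e+10 / 569203 = 97529.4.
a₂ = 5.488e+08 · (97529.4)^(2/3) m ≈ 1.163e+12 m = 1.163 Tm.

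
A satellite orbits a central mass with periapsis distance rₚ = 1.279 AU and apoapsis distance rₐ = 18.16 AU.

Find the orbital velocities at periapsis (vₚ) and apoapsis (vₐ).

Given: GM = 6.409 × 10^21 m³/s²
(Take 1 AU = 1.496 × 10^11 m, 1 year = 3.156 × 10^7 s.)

Convert to SI: rₚ = 1.279 AU = 1.91338e+11 m; rₐ = 18.16 AU = 2.71674e+12 m.
Use the vis-viva equation v² = GM(2/r − 1/a) with a = (rₚ + rₐ)/2 = (1.91338e+11 + 2.71674e+12)/2 = 1.45404e+12 m.
vₚ = √(GM · (2/rₚ − 1/a)) = √(6.409e+21 · (2/1.91338e+11 − 1/1.45404e+12)) m/s ≈ 2.502e+05 m/s = 52.78 AU/year.
vₐ = √(GM · (2/rₐ − 1/a)) = √(6.409e+21 · (2/2.71674e+12 − 1/1.45404e+12)) m/s ≈ 1.762e+04 m/s = 3.717 AU/year.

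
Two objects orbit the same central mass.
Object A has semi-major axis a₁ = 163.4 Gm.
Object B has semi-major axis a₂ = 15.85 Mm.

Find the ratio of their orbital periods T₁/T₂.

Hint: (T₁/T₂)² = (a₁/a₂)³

Convert to SI: a₁ = 163.4 Gm = 1.634e+11 m; a₂ = 15.85 Mm = 1.585e+07 m.
From Kepler's third law, (T₁/T₂)² = (a₁/a₂)³, so T₁/T₂ = (a₁/a₂)^(3/2).
a₁/a₂ = 1.634e+11 / 1.585e+07 = 10309.1.
T₁/T₂ = (10309.1)^(3/2) ≈ 1.047e+06.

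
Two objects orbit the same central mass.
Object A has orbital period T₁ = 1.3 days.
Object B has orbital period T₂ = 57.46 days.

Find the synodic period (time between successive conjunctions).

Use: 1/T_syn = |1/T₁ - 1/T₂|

Convert to SI: T₁ = 1.3 days = 112320 s; T₂ = 57.46 days = 4.96454e+06 s.
T_syn = |T₁ · T₂ / (T₁ − T₂)|.
T_syn = |112320 · 4.96454e+06 / (112320 − 4.96454e+06)| s ≈ 1.149e+05 s = 1.33 days.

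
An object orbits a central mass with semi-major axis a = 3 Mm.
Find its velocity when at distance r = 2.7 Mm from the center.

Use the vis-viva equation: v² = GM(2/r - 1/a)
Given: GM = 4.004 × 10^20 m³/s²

Convert to SI: a = 3 Mm = 3e+06 m; r = 2.7 Mm = 2.7e+06 m.
Vis-viva: v = √(GM · (2/r − 1/a)).
2/r − 1/a = 2/2.7e+06 − 1/3e+06 = 4.07407e-07 m⁻¹.
v = √(4.004e+20 · 4.07407e-07) m/s ≈ 1.277e+07 m/s = 1.277e+04 km/s.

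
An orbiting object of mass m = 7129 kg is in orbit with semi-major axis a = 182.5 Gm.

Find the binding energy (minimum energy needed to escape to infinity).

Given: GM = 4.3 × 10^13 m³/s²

Convert to SI: a = 182.5 Gm = 1.825e+11 m.
Total orbital energy is E = −GMm/(2a); binding energy is E_bind = −E = GMm/(2a).
E_bind = 4.3e+13 · 7129 / (2 · 1.825e+11) J ≈ 8.399e+05 J = 839.9 kJ.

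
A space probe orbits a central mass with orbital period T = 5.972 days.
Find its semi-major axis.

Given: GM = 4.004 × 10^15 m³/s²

Convert to SI: T = 5.972 days = 515981 s.
Invert Kepler's third law: a = (GM · T² / (4π²))^(1/3).
Substituting T = 515981 s and GM = 4.004e+15 m³/s²:
a = (4.004e+15 · (515981)² / (4π²))^(1/3) m
a ≈ 3e+08 m = 300 Mm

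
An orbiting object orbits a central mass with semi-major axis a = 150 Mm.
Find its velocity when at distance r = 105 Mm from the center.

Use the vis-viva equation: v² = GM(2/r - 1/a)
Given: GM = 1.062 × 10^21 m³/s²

Convert to SI: a = 150 Mm = 1.5e+08 m; r = 105 Mm = 1.05e+08 m.
Vis-viva: v = √(GM · (2/r − 1/a)).
2/r − 1/a = 2/1.05e+08 − 1/1.5e+08 = 1.2381e-08 m⁻¹.
v = √(1.062e+21 · 1.2381e-08) m/s ≈ 3.626e+06 m/s = 3626 km/s.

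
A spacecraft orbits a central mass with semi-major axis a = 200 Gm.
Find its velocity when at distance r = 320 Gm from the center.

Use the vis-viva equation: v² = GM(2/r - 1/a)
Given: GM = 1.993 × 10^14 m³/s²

Convert to SI: a = 200 Gm = 2e+11 m; r = 320 Gm = 3.2e+11 m.
Vis-viva: v = √(GM · (2/r − 1/a)).
2/r − 1/a = 2/3.2e+11 − 1/2e+11 = 1.25e-12 m⁻¹.
v = √(1.993e+14 · 1.25e-12) m/s ≈ 15.78 m/s = 15.78 m/s.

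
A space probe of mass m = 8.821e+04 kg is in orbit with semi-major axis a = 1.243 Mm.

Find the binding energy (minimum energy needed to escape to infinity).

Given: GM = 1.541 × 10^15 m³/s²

Convert to SI: a = 1.243 Mm = 1.243e+06 m.
Total orbital energy is E = −GMm/(2a); binding energy is E_bind = −E = GMm/(2a).
E_bind = 1.541e+15 · 8.821e+04 / (2 · 1.243e+06) J ≈ 5.468e+13 J = 54.68 TJ.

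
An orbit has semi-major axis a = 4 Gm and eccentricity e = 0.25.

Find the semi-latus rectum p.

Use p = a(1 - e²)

Convert to SI: a = 4 Gm = 4e+09 m.
p = a (1 − e²).
p = 4e+09 · (1 − (0.25)²) = 4e+09 · 0.9375 ≈ 3.75e+09 m = 3.75 Gm.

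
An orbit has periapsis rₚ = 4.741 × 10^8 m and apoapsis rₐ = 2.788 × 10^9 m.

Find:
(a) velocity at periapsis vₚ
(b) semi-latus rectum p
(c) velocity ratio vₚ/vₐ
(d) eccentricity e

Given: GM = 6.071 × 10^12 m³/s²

(a) With a = (rₚ + rₐ)/2 = 1.63105e+09 m, vₚ = √(GM (2/rₚ − 1/a)) = √(6.071e+12 · (2/4.741e+08 − 1/1.63105e+09)) m/s ≈ 147.9 m/s
(b) From a = (rₚ + rₐ)/2 = 1.63105e+09 m and e = (rₐ − rₚ)/(rₐ + rₚ) = 0.709328, p = a(1 − e²) = 1.63105e+09 · (1 − (0.709328)²) ≈ 8.104e+08 m
(c) Conservation of angular momentum (rₚvₚ = rₐvₐ) gives vₚ/vₐ = rₐ/rₚ = 2.788e+09/4.741e+08 ≈ 5.881
(d) e = (rₐ − rₚ)/(rₐ + rₚ) = (2.788e+09 − 4.741e+08)/(2.788e+09 + 4.741e+08) ≈ 0.7093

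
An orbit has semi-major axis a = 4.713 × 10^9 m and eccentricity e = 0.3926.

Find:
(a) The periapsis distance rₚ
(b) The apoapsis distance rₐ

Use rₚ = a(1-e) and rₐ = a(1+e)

(a) rₚ = a(1 − e) = 4.713e+09 · (1 − 0.3926) = 4.713e+09 · 0.6074 ≈ 2.863e+09 m = 2.863 × 10^9 m.
(b) rₐ = a(1 + e) = 4.713e+09 · (1 + 0.3926) = 4.713e+09 · 1.3926 ≈ 6.563e+09 m = 6.563 × 10^9 m.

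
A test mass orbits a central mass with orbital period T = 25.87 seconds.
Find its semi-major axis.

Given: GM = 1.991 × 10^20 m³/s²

Invert Kepler's third law: a = (GM · T² / (4π²))^(1/3).
Substituting T = 25.87 s and GM = 1.991e+20 m³/s²:
a = (1.991e+20 · (25.87)² / (4π²))^(1/3) m
a ≈ 1.5e+07 m = 15 Mm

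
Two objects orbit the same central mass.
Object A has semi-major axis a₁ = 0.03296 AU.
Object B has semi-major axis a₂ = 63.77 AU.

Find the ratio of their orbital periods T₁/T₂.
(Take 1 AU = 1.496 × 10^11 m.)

Convert to SI: a₁ = 0.03296 AU = 4.93082e+09 m; a₂ = 63.77 AU = 9.53999e+12 m.
From Kepler's third law, (T₁/T₂)² = (a₁/a₂)³, so T₁/T₂ = (a₁/a₂)^(3/2).
a₁/a₂ = 4.93082e+09 / 9.53999e+12 = 0.000516857.
T₁/T₂ = (0.000516857)^(3/2) ≈ 1.175e-05.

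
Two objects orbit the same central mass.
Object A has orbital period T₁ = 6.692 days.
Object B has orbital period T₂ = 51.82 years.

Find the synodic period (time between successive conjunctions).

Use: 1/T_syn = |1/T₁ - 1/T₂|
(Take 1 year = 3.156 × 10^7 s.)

Convert to SI: T₁ = 6.692 days = 578189 s; T₂ = 51.82 years = 1.63544e+09 s.
T_syn = |T₁ · T₂ / (T₁ − T₂)|.
T_syn = |578189 · 1.63544e+09 / (578189 − 1.63544e+09)| s ≈ 5.784e+05 s = 6.694 days.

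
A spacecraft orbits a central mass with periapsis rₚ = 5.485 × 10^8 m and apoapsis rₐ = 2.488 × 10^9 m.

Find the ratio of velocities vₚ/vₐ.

Conservation of angular momentum gives rₚvₚ = rₐvₐ, so vₚ/vₐ = rₐ/rₚ.
vₚ/vₐ = 2.488e+09 / 5.485e+08 ≈ 4.536.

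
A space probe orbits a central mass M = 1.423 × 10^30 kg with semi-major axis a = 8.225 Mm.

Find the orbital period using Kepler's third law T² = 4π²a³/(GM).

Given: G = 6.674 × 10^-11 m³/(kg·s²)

Convert to SI: a = 8.225 Mm = 8.225e+06 m.
GM = G · M = 6.674e-11 · 1.423e+30 = 9.4971e+19 m³/s².
Kepler's third law: T = 2π √(a³ / GM).
Substituting a = 8.225e+06 m and GM = 9.4971e+19 m³/s²:
T = 2π √((8.225e+06)³ / 9.4971e+19) s
T ≈ 15.21 s = 15.21 seconds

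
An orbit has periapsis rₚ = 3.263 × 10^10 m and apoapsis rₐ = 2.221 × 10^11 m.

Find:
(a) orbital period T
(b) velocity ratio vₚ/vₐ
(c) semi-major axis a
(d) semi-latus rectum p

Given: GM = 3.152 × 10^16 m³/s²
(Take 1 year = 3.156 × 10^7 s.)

(a) With a = (rₚ + rₐ)/2 = 1.27365e+11 m, T = 2π √(a³/GM) = 2π √((1.27365e+11)³/3.152e+16) s ≈ 1.609e+09 s
(b) Conservation of angular momentum (rₚvₚ = rₐvₐ) gives vₚ/vₐ = rₐ/rₚ = 2.221e+11/3.263e+10 ≈ 6.807
(c) a = (rₚ + rₐ)/2 = (3.263e+10 + 2.221e+11)/2 ≈ 1.274e+11 m
(d) From a = (rₚ + rₐ)/2 = 1.27365e+11 m and e = (rₐ − rₚ)/(rₐ + rₚ) = 0.743807, p = a(1 − e²) = 1.27365e+11 · (1 − (0.743807)²) ≈ 5.69e+10 m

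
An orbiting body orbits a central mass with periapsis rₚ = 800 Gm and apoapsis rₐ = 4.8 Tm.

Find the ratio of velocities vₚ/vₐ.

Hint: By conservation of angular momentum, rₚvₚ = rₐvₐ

Convert to SI: rₚ = 800 Gm = 8e+11 m; rₐ = 4.8 Tm = 4.8e+12 m.
Conservation of angular momentum gives rₚvₚ = rₐvₐ, so vₚ/vₐ = rₐ/rₚ.
vₚ/vₐ = 4.8e+12 / 8e+11 ≈ 6.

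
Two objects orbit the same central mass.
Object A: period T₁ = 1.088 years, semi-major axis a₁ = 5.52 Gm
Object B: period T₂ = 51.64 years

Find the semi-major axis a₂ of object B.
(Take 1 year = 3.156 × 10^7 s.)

Convert to SI: T₁ = 1.088 years = 3.43373e+07 s; a₁ = 5.52 Gm = 5.52e+09 m; T₂ = 51.64 years = 1.62976e+09 s.
Kepler's third law: (T₁/T₂)² = (a₁/a₂)³ ⇒ a₂ = a₁ · (T₂/T₁)^(2/3).
T₂/T₁ = 1.62976e+09 / 3.43373e+07 = 47.4632.
a₂ = 5.52e+09 · (47.4632)^(2/3) m ≈ 7.236e+10 m = 72.36 Gm.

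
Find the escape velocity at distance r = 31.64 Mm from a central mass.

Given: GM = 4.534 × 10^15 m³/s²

Convert to SI: r = 31.64 Mm = 3.164e+07 m.
Escape velocity comes from setting total energy to zero: ½v² − GM/r = 0 ⇒ v_esc = √(2GM / r).
v_esc = √(2 · 4.534e+15 / 3.164e+07) m/s ≈ 1.693e+04 m/s = 16.93 km/s.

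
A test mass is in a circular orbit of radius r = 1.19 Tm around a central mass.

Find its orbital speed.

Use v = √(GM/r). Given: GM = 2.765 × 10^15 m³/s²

Convert to SI: r = 1.19 Tm = 1.19e+12 m.
For a circular orbit, gravity supplies the centripetal force, so v = √(GM / r).
v = √(2.765e+15 / 1.19e+12) m/s ≈ 48.2 m/s = 48.2 m/s.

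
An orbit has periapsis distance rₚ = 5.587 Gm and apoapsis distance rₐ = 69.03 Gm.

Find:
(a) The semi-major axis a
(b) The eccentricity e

Convert to SI: rₚ = 5.587 Gm = 5.587e+09 m; rₐ = 69.03 Gm = 6.903e+10 m.
(a) a = (rₚ + rₐ) / 2 = (5.587e+09 + 6.903e+10) / 2 ≈ 3.731e+10 m = 37.31 Gm.
(b) e = (rₐ − rₚ) / (rₐ + rₚ) = (6.903e+10 − 5.587e+09) / (6.903e+10 + 5.587e+09) ≈ 0.8502.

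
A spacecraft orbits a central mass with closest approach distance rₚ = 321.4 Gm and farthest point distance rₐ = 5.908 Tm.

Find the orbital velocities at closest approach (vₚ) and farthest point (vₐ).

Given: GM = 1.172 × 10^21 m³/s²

Convert to SI: rₚ = 321.4 Gm = 3.214e+11 m; rₐ = 5.908 Tm = 5.908e+12 m.
Use the vis-viva equation v² = GM(2/r − 1/a) with a = (rₚ + rₐ)/2 = (3.214e+11 + 5.908e+12)/2 = 3.1147e+12 m.
vₚ = √(GM · (2/rₚ − 1/a)) = √(1.172e+21 · (2/3.214e+11 − 1/3.1147e+12)) m/s ≈ 8.317e+04 m/s = 83.17 km/s.
vₐ = √(GM · (2/rₐ − 1/a)) = √(1.172e+21 · (2/5.908e+12 − 1/3.1147e+12)) m/s ≈ 4524 m/s = 4.524 km/s.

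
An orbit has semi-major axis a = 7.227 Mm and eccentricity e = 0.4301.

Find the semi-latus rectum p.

Convert to SI: a = 7.227 Mm = 7.227e+06 m.
p = a (1 − e²).
p = 7.227e+06 · (1 − (0.4301)²) = 7.227e+06 · 0.815014 ≈ 5.89e+06 m = 5.89 Mm.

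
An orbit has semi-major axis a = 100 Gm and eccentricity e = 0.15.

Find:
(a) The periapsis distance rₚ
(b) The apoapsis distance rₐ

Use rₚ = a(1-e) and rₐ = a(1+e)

Convert to SI: a = 100 Gm = 1e+11 m.
(a) rₚ = a(1 − e) = 1e+11 · (1 − 0.15) = 1e+11 · 0.85 ≈ 8.5e+10 m = 85 Gm.
(b) rₐ = a(1 + e) = 1e+11 · (1 + 0.15) = 1e+11 · 1.15 ≈ 1.15e+11 m = 115 Gm.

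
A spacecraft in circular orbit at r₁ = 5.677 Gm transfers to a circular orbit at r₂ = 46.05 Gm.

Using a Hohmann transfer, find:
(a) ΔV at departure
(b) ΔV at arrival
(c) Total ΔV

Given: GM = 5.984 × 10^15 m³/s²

Convert to SI: r₁ = 5.677 Gm = 5.677e+09 m; r₂ = 46.05 Gm = 4.605e+10 m.
Transfer semi-major axis: a_t = (r₁ + r₂)/2 = (5.677e+09 + 4.605e+10)/2 = 2.58635e+10 m.
Circular speeds: v₁ = √(GM/r₁) = 1026.68 m/s, v₂ = √(GM/r₂) = 360.48 m/s.
Transfer speeds (vis-viva v² = GM(2/r − 1/a_t)): v₁ᵗ = 1369.96 m/s, v₂ᵗ = 168.887 m/s.
(a) ΔV₁ = |v₁ᵗ − v₁| ≈ 343.3 m/s = 343.3 m/s.
(b) ΔV₂ = |v₂ − v₂ᵗ| ≈ 191.6 m/s = 191.6 m/s.
(c) ΔV_total = ΔV₁ + ΔV₂ ≈ 534.9 m/s = 534.9 m/s.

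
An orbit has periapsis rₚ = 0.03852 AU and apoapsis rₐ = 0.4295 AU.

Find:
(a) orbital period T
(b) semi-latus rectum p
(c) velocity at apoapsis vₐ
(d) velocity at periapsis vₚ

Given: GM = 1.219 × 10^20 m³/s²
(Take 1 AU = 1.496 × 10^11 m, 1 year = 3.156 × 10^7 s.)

Convert to SI: rₚ = 0.03852 AU = 5.76259e+09 m; rₐ = 0.4295 AU = 6.42532e+10 m.
(a) With a = (rₚ + rₐ)/2 = 3.50079e+10 m, T = 2π √(a³/GM) = 2π √((3.50079e+10)³/1.219e+20) s ≈ 3.728e+06 s
(b) From a = (rₚ + rₐ)/2 = 3.50079e+10 m and e = (rₐ − rₚ)/(rₐ + rₚ) = 0.835392, p = a(1 − e²) = 3.50079e+10 · (1 − (0.835392)²) ≈ 1.058e+10 m
(c) With a = (rₚ + rₐ)/2 = 3.50079e+10 m, vₐ = √(GM (2/rₐ − 1/a)) = √(1.219e+20 · (2/6.42532e+10 − 1/3.50079e+10)) m/s ≈ 1.767e+04 m/s
(d) With a = (rₚ + rₐ)/2 = 3.50079e+10 m, vₚ = √(GM (2/rₚ − 1/a)) = √(1.219e+20 · (2/5.76259e+09 − 1/3.50079e+10)) m/s ≈ 1.97e+05 m/s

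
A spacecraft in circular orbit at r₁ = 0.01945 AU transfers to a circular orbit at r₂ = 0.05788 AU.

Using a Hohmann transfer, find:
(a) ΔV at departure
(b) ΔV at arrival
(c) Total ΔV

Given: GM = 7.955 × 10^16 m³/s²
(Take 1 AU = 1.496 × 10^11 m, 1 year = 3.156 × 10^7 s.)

Convert to SI: r₁ = 0.01945 AU = 2.90972e+09 m; r₂ = 0.05788 AU = 8.65885e+09 m.
Transfer semi-major axis: a_t = (r₁ + r₂)/2 = (2.90972e+09 + 8.65885e+09)/2 = 5.78428e+09 m.
Circular speeds: v₁ = √(GM/r₁) = 5228.71 m/s, v₂ = √(GM/r₂) = 3031.03 m/s.
Transfer speeds (vis-viva v² = GM(2/r − 1/a_t)): v₁ᵗ = 6397.34 m/s, v₂ᵗ = 2149.76 m/s.
(a) ΔV₁ = |v₁ᵗ − v₁| ≈ 1169 m/s = 0.2465 AU/year.
(b) ΔV₂ = |v₂ − v₂ᵗ| ≈ 881.3 m/s = 0.1859 AU/year.
(c) ΔV_total = ΔV₁ + ΔV₂ ≈ 2050 m/s = 0.4325 AU/year.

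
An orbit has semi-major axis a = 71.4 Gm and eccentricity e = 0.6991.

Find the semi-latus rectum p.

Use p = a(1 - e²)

Convert to SI: a = 71.4 Gm = 7.14e+10 m.
p = a (1 − e²).
p = 7.14e+10 · (1 − (0.6991)²) = 7.14e+10 · 0.511259 ≈ 3.65e+10 m = 36.5 Gm.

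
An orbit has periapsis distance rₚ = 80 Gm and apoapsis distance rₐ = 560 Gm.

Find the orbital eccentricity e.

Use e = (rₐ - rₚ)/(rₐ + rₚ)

Convert to SI: rₚ = 80 Gm = 8e+10 m; rₐ = 560 Gm = 5.6e+11 m.
e = (rₐ − rₚ) / (rₐ + rₚ).
e = (5.6e+11 − 8e+10) / (5.6e+11 + 8e+10) = 4.8e+11 / 6.4e+11 ≈ 0.75.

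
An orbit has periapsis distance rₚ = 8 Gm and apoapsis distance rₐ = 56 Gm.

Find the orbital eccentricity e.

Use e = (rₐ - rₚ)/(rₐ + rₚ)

Convert to SI: rₚ = 8 Gm = 8e+09 m; rₐ = 56 Gm = 5.6e+10 m.
e = (rₐ − rₚ) / (rₐ + rₚ).
e = (5.6e+10 − 8e+09) / (5.6e+10 + 8e+09) = 4.8e+10 / 6.4e+10 ≈ 0.75.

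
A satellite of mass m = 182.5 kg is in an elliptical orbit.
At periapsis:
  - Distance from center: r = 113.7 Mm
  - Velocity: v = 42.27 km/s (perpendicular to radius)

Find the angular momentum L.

Convert to SI: r = 113.7 Mm = 1.137e+08 m; v = 42.27 km/s = 42270 m/s.
Since v is perpendicular to r, L = m · v · r.
L = 182.5 · 42270 · 1.137e+08 kg·m²/s ≈ 8.771e+14 kg·m²/s.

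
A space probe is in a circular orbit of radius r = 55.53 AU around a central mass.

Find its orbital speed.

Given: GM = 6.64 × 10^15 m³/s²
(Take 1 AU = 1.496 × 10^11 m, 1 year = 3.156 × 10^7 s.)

Convert to SI: r = 55.53 AU = 8.30729e+12 m.
For a circular orbit, gravity supplies the centripetal force, so v = √(GM / r).
v = √(6.64e+15 / 8.30729e+12) m/s ≈ 28.27 m/s = 0.005964 AU/year.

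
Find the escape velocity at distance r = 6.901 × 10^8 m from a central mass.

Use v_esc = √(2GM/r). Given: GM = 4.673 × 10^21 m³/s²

Escape velocity comes from setting total energy to zero: ½v² − GM/r = 0 ⇒ v_esc = √(2GM / r).
v_esc = √(2 · 4.673e+21 / 6.901e+08) m/s ≈ 3.68e+06 m/s = 3680 km/s.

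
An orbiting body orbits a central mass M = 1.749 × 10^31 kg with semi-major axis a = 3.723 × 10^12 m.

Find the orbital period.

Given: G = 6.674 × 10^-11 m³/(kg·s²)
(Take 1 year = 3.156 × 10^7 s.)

GM = G · M = 6.674e-11 · 1.749e+31 = 1.16728e+21 m³/s².
Kepler's third law: T = 2π √(a³ / GM).
Substituting a = 3.723e+12 m and GM = 1.16728e+21 m³/s²:
T = 2π √((3.723e+12)³ / 1.16728e+21) s
T ≈ 1.321e+09 s = 41.86 years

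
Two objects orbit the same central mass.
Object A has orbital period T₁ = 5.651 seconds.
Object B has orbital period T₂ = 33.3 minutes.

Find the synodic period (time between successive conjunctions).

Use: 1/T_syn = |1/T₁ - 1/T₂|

Convert to SI: T₂ = 33.3 minutes = 1998 s.
T_syn = |T₁ · T₂ / (T₁ − T₂)|.
T_syn = |5.651 · 1998 / (5.651 − 1998)| s ≈ 5.667 s = 5.667 seconds.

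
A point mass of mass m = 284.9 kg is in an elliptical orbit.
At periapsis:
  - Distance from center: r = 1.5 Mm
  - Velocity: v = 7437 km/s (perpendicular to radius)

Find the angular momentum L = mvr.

Convert to SI: r = 1.5 Mm = 1.5e+06 m; v = 7437 km/s = 7.437e+06 m/s.
Since v is perpendicular to r, L = m · v · r.
L = 284.9 · 7.437e+06 · 1.5e+06 kg·m²/s ≈ 3.178e+15 kg·m²/s.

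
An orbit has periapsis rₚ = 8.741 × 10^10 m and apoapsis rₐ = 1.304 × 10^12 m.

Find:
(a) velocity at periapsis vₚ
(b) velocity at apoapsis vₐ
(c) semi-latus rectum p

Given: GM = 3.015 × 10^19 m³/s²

(a) With a = (rₚ + rₐ)/2 = 6.95705e+11 m, vₚ = √(GM (2/rₚ − 1/a)) = √(3.015e+19 · (2/8.741e+10 − 1/6.95705e+11)) m/s ≈ 2.543e+04 m/s
(b) With a = (rₚ + rₐ)/2 = 6.95705e+11 m, vₐ = √(GM (2/rₐ − 1/a)) = √(3.015e+19 · (2/1.304e+12 − 1/6.95705e+11)) m/s ≈ 1704 m/s
(c) From a = (rₚ + rₐ)/2 = 6.95705e+11 m and e = (rₐ − rₚ)/(rₐ + rₚ) = 0.874358, p = a(1 − e²) = 6.95705e+11 · (1 − (0.874358)²) ≈ 1.638e+11 m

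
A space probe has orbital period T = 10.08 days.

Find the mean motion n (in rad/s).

Convert to SI: T = 10.08 days = 870912 s.
n = 2π / T.
n = 2π / 870912 s ≈ 7.214e-06 rad/s.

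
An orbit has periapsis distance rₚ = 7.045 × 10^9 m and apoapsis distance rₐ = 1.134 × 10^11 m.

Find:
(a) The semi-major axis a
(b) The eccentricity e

(a) a = (rₚ + rₐ) / 2 = (7.045e+09 + 1.134e+11) / 2 ≈ 6.022e+10 m = 6.022 × 10^10 m.
(b) e = (rₐ − rₚ) / (rₐ + rₚ) = (1.134e+11 − 7.045e+09) / (1.134e+11 + 7.045e+09) ≈ 0.883.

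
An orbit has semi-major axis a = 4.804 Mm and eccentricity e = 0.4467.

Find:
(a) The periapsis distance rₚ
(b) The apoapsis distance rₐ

Convert to SI: a = 4.804 Mm = 4.804e+06 m.
(a) rₚ = a(1 − e) = 4.804e+06 · (1 − 0.4467) = 4.804e+06 · 0.5533 ≈ 2.658e+06 m = 2.658 Mm.
(b) rₐ = a(1 + e) = 4.804e+06 · (1 + 0.4467) = 4.804e+06 · 1.4467 ≈ 6.95e+06 m = 6.95 Mm.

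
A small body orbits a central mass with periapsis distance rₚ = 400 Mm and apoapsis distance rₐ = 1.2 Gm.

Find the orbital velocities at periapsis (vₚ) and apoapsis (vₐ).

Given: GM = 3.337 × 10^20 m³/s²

Convert to SI: rₚ = 400 Mm = 4e+08 m; rₐ = 1.2 Gm = 1.2e+09 m.
Use the vis-viva equation v² = GM(2/r − 1/a) with a = (rₚ + rₐ)/2 = (4e+08 + 1.2e+09)/2 = 8e+08 m.
vₚ = √(GM · (2/rₚ − 1/a)) = √(3.337e+20 · (2/4e+08 − 1/8e+08)) m/s ≈ 1.119e+06 m/s = 1119 km/s.
vₐ = √(GM · (2/rₐ − 1/a)) = √(3.337e+20 · (2/1.2e+09 − 1/8e+08)) m/s ≈ 3.729e+05 m/s = 372.9 km/s.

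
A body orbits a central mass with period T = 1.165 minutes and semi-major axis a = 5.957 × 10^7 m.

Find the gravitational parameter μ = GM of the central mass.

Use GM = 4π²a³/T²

Convert to SI: T = 1.165 minutes = 69.9 s.
GM = 4π² · a³ / T².
GM = 4π² · (5.957e+07)³ / (69.9)² m³/s² ≈ 1.708e+21 m³/s² = 1.708 × 10^21 m³/s².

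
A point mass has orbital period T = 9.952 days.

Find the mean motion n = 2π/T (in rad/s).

Convert to SI: T = 9.952 days = 859853 s.
n = 2π / T.
n = 2π / 859853 s ≈ 7.307e-06 rad/s.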